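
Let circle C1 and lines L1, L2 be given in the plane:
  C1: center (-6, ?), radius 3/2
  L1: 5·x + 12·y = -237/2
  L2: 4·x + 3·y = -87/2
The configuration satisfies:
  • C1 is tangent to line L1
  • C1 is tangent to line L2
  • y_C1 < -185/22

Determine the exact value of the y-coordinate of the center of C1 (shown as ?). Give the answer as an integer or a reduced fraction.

1. [C1‖L1]  y_C1² + (59/4)y_C1 + 207/4 = 0  ⇒  y_C1 = -9 or -23/4
2. [C1‖L2]  y_C1² + 13y_C1 + 36 = 0  ⇒  y_C1 = -9 or -4

-9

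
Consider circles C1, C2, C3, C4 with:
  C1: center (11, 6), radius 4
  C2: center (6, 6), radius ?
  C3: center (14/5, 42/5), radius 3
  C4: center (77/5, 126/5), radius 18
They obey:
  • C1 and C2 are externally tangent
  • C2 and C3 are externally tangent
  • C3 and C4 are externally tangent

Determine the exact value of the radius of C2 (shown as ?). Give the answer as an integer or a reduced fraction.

1

1. [ext C1·C2]  r_C2² + 8r_C2 − 9 = 0  ⇒  r_C2 = 1 (r>0 drops 1)
2. [ext C2·C3]  r_C2² + 6r_C2 − 7 = 0  ⇒  r_C2 = 1 (r>0 drops 1)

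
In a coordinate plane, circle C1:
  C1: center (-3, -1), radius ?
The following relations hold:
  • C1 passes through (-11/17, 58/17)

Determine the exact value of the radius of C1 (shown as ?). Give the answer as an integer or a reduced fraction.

5

1. [C1∋P]  r_C1² − 25 = 0  ⇒  r_C1 = 5 (r>0 drops 1)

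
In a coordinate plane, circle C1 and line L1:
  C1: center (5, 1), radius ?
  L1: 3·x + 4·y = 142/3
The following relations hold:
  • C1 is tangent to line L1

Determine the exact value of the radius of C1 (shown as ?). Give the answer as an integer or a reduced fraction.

1. [C1‖L1]  r_C1² − 289/9 = 0  ⇒  r_C1 = 17/3 (r>0 drops 1)

17/3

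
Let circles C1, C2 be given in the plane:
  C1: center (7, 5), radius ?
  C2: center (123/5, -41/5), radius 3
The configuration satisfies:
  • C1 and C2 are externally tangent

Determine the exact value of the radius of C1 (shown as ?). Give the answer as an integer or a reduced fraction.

19

1. [ext C1·C2]  r_C1² + 6r_C1 − 475 = 0  ⇒  r_C1 = 19 (r>0 drops 1)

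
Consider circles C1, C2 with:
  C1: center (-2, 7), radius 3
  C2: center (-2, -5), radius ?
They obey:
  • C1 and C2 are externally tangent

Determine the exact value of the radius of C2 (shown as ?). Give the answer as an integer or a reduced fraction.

1. [ext C1·C2]  r_C2² + 6r_C2 − 135 = 0  ⇒  r_C2 = 9 (r>0 drops 1)

9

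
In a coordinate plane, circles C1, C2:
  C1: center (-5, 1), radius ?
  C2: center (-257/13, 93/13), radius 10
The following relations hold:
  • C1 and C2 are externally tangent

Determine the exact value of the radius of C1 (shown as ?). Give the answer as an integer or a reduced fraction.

6

1. [ext C1·C2]  r_C1² + 20r_C1 − 156 = 0  ⇒  r_C1 = 6 (r>0 drops 1)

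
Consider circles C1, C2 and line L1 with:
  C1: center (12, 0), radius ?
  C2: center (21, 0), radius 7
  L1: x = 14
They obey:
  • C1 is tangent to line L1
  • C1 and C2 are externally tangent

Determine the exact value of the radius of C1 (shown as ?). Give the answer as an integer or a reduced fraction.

2

1. [C1‖L1]  r_C1² − 4 = 0  ⇒  r_C1 = 2 (r>0 drops 1)
2. [ext C1·C2]  r_C1² + 14r_C1 − 32 = 0  ⇒  r_C1 = 2 (r>0 drops 1)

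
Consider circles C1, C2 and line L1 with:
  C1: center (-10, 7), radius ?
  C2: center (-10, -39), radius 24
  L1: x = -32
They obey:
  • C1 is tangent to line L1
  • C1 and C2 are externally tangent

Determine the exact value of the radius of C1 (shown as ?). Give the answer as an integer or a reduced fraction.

1. [C1‖L1]  r_C1² − 484 = 0  ⇒  r_C1 = 22 (r>0 drops 1)
2. [ext C1·C2]  r_C1² + 48r_C1 − 1540 = 0  ⇒  r_C1 = 22 (r>0 drops 1)

22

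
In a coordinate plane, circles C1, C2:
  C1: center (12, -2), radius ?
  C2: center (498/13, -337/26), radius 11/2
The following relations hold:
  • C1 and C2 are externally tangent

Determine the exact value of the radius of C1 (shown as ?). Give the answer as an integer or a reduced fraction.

1. [ext C1·C2]  r_C1² + 11r_C1 − 782 = 0  ⇒  r_C1 = 23 (r>0 drops 1)

23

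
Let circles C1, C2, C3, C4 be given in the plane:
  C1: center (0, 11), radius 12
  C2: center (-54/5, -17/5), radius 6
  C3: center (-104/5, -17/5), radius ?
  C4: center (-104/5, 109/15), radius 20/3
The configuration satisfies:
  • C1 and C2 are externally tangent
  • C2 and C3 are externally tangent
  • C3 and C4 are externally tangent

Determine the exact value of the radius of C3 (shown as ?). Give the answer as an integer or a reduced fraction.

4

1. [ext C2·C3]  r_C3² + 12r_C3 − 64 = 0  ⇒  r_C3 = 4 (r>0 drops 1)
2. [ext C3·C4]  r_C3² + (40/3)r_C3 − 208/3 = 0  ⇒  r_C3 = 4 (r>0 drops 1)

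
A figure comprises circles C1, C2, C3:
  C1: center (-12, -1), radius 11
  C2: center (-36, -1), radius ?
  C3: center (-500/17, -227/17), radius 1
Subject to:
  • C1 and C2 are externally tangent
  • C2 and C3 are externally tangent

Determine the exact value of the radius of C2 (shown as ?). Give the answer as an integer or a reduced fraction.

13

1. [ext C1·C2]  r_C2² + 22r_C2 − 455 = 0  ⇒  r_C2 = 13 (r>0 drops 1)
2. [ext C2·C3]  r_C2² + 2r_C2 − 195 = 0  ⇒  r_C2 = 13 (r>0 drops 1)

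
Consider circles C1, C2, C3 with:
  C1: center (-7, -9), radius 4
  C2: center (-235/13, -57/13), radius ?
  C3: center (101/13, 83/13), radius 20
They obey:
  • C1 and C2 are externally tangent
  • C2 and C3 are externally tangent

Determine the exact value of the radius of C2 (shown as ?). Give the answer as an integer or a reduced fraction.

1. [ext C1·C2]  r_C2² + 8r_C2 − 128 = 0  ⇒  r_C2 = 8 (r>0 drops 1)
2. [ext C2·C3]  r_C2² + 40r_C2 − 384 = 0  ⇒  r_C2 = 8 (r>0 drops 1)

8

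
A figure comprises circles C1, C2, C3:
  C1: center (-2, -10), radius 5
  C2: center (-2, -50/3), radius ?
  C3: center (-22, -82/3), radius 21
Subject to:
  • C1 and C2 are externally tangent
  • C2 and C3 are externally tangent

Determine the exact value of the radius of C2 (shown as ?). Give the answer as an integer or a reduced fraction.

1. [ext C1·C2]  r_C2² + 10r_C2 − 175/9 = 0  ⇒  r_C2 = 5/3 (r>0 drops 1)
2. [ext C2·C3]  r_C2² + 42r_C2 − 655/9 = 0  ⇒  r_C2 = 5/3 (r>0 drops 1)

5/3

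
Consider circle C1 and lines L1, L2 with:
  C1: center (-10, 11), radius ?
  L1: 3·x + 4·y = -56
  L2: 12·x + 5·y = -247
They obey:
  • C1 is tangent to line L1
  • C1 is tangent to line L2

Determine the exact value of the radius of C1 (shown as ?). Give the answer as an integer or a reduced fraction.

14

1. [C1‖L1]  r_C1² − 196 = 0  ⇒  r_C1 = 14 (r>0 drops 1)
2. [C1‖L2]  r_C1² − 196 = 0  ⇒  r_C1 = 14 (r>0 drops 1)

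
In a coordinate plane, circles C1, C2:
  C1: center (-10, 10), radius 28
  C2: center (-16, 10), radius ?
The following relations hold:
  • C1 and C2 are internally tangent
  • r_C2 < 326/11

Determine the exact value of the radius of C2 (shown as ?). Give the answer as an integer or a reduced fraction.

22

1. [int C1,C2]  r_C2² − 56r_C2 + 748 = 0  ⇒  r_C2 = 22 or 34
2. given r_C2 < 326/11: keep 22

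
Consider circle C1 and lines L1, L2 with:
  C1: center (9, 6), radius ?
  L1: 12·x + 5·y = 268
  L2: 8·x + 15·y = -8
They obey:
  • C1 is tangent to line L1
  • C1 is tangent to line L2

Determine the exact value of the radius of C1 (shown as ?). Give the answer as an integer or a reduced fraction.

10

1. [C1‖L1]  r_C1² − 100 = 0  ⇒  r_C1 = 10 (r>0 drops 1)
2. [C1‖L2]  r_C1² − 100 = 0  ⇒  r_C1 = 10 (r>0 drops 1)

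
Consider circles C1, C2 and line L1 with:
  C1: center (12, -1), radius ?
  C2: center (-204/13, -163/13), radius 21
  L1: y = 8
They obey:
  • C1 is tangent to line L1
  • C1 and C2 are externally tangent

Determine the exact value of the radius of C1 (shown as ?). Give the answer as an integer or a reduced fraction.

9

1. [C1‖L1]  r_C1² − 81 = 0  ⇒  r_C1 = 9 (r>0 drops 1)
2. [ext C1·C2]  r_C1² + 42r_C1 − 459 = 0  ⇒  r_C1 = 9 (r>0 drops 1)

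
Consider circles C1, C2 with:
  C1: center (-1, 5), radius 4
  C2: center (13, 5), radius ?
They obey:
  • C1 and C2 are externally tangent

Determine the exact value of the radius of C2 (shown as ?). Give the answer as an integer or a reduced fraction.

10

1. [ext C1·C2]  r_C2² + 8r_C2 − 180 = 0  ⇒  r_C2 = 10 (r>0 drops 1)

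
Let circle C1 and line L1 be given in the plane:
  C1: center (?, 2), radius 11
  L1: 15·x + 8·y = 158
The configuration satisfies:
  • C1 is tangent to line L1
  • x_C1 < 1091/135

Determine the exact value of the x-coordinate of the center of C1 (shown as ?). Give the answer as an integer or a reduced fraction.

-3

1. [C1‖L1]  x_C1² − (284/15)x_C1 − 329/5 = 0  ⇒  x_C1 = -3 or 329/15
2. given x_C1 < 1091/135: keep -3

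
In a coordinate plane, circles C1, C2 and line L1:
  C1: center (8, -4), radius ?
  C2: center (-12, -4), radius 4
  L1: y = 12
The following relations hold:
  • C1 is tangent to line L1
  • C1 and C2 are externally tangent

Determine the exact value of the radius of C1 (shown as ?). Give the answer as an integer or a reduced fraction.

1. [C1‖L1]  r_C1² − 256 = 0  ⇒  r_C1 = 16 (r>0 drops 1)
2. [ext C1·C2]  r_C1² + 8r_C1 − 384 = 0  ⇒  r_C1 = 16 (r>0 drops 1)

16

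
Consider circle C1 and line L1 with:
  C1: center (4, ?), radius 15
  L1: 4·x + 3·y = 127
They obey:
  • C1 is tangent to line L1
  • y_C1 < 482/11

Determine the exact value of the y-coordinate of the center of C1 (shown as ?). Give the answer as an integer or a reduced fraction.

1. [C1‖L1]  y_C1² − 74y_C1 + 744 = 0  ⇒  y_C1 = 12 or 62
2. given y_C1 < 482/11: keep 12

12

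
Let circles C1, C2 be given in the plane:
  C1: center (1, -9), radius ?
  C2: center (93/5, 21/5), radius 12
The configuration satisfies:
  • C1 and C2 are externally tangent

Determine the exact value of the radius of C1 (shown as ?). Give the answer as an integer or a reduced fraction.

1. [ext C1·C2]  r_C1² + 24r_C1 − 340 = 0  ⇒  r_C1 = 10 (r>0 drops 1)

10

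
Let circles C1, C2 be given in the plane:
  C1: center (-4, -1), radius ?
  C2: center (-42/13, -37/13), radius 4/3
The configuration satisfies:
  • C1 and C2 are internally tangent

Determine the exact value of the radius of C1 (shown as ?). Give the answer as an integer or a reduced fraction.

1. [int C1,C2]  r_C1² − (8/3)r_C1 − 20/9 = 0  ⇒  r_C1 = 10/3 (r>0 drops 1)

10/3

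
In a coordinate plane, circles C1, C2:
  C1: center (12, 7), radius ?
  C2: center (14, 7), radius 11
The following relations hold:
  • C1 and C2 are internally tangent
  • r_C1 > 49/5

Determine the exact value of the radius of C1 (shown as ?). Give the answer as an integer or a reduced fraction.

13

1. [int C1,C2]  r_C1² − 22r_C1 + 117 = 0  ⇒  r_C1 = 9 or 13
2. given r_C1 > 49/5: keep 13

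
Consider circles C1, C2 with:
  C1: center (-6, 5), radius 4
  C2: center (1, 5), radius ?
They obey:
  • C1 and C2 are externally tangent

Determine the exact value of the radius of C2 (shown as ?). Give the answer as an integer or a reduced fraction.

1. [ext C1·C2]  r_C2² + 8r_C2 − 33 = 0  ⇒  r_C2 = 3 (r>0 drops 1)

3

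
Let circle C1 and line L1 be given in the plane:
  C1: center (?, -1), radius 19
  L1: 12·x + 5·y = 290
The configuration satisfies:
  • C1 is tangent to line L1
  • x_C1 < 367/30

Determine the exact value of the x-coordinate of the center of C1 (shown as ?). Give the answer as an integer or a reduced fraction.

1. [C1‖L1]  x_C1² − (295/6)x_C1 + 542/3 = 0  ⇒  x_C1 = 4 or 271/6
2. given x_C1 < 367/30: keep 4

4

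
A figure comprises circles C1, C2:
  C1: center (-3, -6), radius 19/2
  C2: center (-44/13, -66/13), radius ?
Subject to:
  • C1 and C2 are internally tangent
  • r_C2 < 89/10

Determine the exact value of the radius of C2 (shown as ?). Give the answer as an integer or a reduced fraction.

17/2

1. [int C1,C2]  r_C2² − 19r_C2 + 357/4 = 0  ⇒  r_C2 = 17/2 or 21/2
2. given r_C2 < 89/10: keep 17/2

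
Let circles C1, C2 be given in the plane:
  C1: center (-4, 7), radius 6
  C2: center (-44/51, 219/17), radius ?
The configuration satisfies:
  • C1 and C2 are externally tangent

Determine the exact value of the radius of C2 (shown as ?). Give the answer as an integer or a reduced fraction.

1. [ext C1·C2]  r_C2² + 12r_C2 − 76/9 = 0  ⇒  r_C2 = 2/3 (r>0 drops 1)

2/3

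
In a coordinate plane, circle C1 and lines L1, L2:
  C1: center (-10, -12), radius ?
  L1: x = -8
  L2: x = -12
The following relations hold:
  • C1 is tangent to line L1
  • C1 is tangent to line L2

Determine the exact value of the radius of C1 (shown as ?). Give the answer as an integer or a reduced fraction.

1. [C1‖L1]  r_C1² − 4 = 0  ⇒  r_C1 = 2 (r>0 drops 1)
2. [C1‖L2]  r_C1² − 4 = 0  ⇒  r_C1 = 2 (r>0 drops 1)

2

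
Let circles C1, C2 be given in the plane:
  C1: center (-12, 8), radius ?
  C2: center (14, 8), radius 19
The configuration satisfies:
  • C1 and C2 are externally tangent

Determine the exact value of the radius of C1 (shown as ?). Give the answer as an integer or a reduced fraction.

7

1. [ext C1·C2]  r_C1² + 38r_C1 − 315 = 0  ⇒  r_C1 = 7 (r>0 drops 1)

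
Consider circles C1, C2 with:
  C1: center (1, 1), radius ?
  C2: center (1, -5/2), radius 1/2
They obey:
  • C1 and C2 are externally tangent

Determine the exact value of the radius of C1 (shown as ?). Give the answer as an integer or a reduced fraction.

3

1. [ext C1·C2]  r_C1² + 1r_C1 − 12 = 0  ⇒  r_C1 = 3 (r>0 drops 1)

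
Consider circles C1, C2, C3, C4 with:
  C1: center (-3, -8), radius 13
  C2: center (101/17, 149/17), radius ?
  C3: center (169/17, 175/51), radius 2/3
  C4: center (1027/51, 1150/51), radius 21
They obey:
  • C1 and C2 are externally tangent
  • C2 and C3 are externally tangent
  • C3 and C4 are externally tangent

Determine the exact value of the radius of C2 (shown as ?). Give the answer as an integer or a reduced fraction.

1. [ext C1·C2]  r_C2² + 26r_C2 − 192 = 0  ⇒  r_C2 = 6 (r>0 drops 1)
2. [ext C2·C3]  r_C2² + (4/3)r_C2 − 44 = 0  ⇒  r_C2 = 6 (r>0 drops 1)

6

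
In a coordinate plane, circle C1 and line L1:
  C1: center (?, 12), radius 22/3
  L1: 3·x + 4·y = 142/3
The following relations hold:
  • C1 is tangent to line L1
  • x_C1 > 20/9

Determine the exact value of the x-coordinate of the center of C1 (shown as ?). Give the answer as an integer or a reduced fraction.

1. [C1‖L1]  x_C1² + (4/9)x_C1 − 448/3 = 0  ⇒  x_C1 = -112/9 or 12
2. given x_C1 > 20/9: keep 12

12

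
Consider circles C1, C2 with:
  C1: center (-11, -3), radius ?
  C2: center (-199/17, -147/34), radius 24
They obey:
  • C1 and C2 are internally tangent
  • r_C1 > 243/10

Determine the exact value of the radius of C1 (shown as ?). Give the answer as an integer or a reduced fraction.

51/2

1. [int C1,C2]  r_C1² − 48r_C1 + 2295/4 = 0  ⇒  r_C1 = 45/2 or 51/2
2. given r_C1 > 243/10: keep 51/2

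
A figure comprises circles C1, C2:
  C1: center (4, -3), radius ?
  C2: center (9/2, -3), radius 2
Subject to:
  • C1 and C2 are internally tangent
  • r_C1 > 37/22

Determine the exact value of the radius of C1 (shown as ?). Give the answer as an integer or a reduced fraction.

1. [int C1,C2]  r_C1² − 4r_C1 + 15/4 = 0  ⇒  r_C1 = 3/2 or 5/2
2. given r_C1 > 37/22: keep 5/2

5/2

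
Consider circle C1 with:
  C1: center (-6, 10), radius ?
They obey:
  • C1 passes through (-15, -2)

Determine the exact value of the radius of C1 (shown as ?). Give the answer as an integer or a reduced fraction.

1. [C1∋P]  r_C1² − 225 = 0  ⇒  r_C1 = 15 (r>0 drops 1)

15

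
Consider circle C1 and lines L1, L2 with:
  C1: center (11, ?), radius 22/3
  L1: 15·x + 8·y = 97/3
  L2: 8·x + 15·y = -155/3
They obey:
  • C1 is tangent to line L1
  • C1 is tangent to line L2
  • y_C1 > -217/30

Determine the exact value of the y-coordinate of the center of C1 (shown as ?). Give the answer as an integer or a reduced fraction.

1. [C1‖L1]  y_C1² + (199/6)y_C1 + 193/6 = 0  ⇒  y_C1 = -193/6 or -1
2. [C1‖L2]  y_C1² + (838/45)y_C1 + 793/45 = 0  ⇒  y_C1 = -793/45 or -1

-1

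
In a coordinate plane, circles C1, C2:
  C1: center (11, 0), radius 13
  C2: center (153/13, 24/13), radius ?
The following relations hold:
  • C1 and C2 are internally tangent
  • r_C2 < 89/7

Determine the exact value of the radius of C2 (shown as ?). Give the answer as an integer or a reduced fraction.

1. [int C1,C2]  r_C2² − 26r_C2 + 165 = 0  ⇒  r_C2 = 11 or 15
2. given r_C2 < 89/7: keep 11

11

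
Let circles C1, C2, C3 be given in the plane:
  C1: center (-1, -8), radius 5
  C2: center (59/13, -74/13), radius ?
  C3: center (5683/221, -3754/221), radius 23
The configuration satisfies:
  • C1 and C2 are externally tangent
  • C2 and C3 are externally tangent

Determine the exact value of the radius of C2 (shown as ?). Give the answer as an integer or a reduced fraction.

1. [ext C1·C2]  r_C2² + 10r_C2 − 11 = 0  ⇒  r_C2 = 1 (r>0 drops 1)
2. [ext C2·C3]  r_C2² + 46r_C2 − 47 = 0  ⇒  r_C2 = 1 (r>0 drops 1)

1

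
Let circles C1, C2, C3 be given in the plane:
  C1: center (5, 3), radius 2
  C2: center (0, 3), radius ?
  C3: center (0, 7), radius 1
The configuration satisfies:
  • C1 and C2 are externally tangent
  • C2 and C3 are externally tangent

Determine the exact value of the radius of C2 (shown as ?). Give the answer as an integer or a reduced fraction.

1. [ext C1·C2]  r_C2² + 4r_C2 − 21 = 0  ⇒  r_C2 = 3 (r>0 drops 1)
2. [ext C2·C3]  r_C2² + 2r_C2 − 15 = 0  ⇒  r_C2 = 3 (r>0 drops 1)

3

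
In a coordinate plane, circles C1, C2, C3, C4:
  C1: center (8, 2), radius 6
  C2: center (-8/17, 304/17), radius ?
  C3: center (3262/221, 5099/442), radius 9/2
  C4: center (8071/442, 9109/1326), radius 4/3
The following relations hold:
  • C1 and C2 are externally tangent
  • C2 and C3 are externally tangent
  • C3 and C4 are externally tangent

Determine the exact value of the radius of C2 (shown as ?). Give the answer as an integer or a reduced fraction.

12

1. [ext C1·C2]  r_C2² + 12r_C2 − 288 = 0  ⇒  r_C2 = 12 (r>0 drops 1)
2. [ext C2·C3]  r_C2² + 9r_C2 − 252 = 0  ⇒  r_C2 = 12 (r>0 drops 1)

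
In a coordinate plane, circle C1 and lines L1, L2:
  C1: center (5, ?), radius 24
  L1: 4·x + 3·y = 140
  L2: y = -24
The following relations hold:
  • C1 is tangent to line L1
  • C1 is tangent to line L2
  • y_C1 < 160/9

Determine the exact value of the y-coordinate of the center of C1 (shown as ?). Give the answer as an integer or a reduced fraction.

0

1. [C1‖L1]  y_C1² − 80y_C1 = 0  ⇒  y_C1 = 0 or 80
2. [C1‖L2]  y_C1² + 48y_C1 = 0  ⇒  y_C1 = -48 or 0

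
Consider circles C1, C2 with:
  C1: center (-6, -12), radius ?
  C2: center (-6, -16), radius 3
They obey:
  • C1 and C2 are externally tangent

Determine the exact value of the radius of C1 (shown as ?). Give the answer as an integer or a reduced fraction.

1

1. [ext C1·C2]  r_C1² + 6r_C1 − 7 = 0  ⇒  r_C1 = 1 (r>0 drops 1)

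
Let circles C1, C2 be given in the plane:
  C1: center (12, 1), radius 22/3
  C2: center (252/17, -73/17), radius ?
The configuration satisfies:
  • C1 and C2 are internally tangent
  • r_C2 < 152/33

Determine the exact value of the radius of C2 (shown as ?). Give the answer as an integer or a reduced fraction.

1. [int C1,C2]  r_C2² − (44/3)r_C2 + 160/9 = 0  ⇒  r_C2 = 4/3 or 40/3
2. given r_C2 < 152/33: keep 4/3

4/3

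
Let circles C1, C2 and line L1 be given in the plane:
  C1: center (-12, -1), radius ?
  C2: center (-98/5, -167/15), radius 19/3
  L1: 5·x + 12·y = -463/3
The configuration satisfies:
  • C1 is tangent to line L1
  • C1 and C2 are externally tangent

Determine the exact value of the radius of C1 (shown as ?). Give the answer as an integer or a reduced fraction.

19/3

1. [C1‖L1]  r_C1² − 361/9 = 0  ⇒  r_C1 = 19/3 (r>0 drops 1)
2. [ext C1·C2]  r_C1² + (38/3)r_C1 − 361/3 = 0  ⇒  r_C1 = 19/3 (r>0 drops 1)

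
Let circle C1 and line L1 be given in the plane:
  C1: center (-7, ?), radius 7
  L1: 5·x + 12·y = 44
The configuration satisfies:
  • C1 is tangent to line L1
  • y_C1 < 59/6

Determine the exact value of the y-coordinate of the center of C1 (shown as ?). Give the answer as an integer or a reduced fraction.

-1

1. [C1‖L1]  y_C1² − (79/6)y_C1 − 85/6 = 0  ⇒  y_C1 = -1 or 85/6
2. given y_C1 < 59/6: keep -1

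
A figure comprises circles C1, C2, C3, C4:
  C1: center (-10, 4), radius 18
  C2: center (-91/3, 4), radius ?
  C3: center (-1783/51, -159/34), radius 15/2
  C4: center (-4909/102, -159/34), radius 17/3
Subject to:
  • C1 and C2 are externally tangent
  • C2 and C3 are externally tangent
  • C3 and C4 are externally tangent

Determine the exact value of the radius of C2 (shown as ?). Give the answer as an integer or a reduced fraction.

1. [ext C1·C2]  r_C2² + 36r_C2 − 805/9 = 0  ⇒  r_C2 = 7/3 (r>0 drops 1)
2. [ext C2·C3]  r_C2² + 15r_C2 − 364/9 = 0  ⇒  r_C2 = 7/3 (r>0 drops 1)

7/3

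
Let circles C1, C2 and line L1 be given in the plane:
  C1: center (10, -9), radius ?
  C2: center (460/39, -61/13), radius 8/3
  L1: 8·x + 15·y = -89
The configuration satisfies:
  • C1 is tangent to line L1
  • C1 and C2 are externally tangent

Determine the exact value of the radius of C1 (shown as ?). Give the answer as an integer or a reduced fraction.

1. [C1‖L1]  r_C1² − 4 = 0  ⇒  r_C1 = 2 (r>0 drops 1)
2. [ext C1·C2]  r_C1² + (16/3)r_C1 − 44/3 = 0  ⇒  r_C1 = 2 (r>0 drops 1)

2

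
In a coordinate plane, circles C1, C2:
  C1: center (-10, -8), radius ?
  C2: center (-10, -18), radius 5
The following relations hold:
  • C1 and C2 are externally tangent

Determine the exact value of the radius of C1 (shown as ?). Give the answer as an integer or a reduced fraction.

1. [ext C1·C2]  r_C1² + 10r_C1 − 75 = 0  ⇒  r_C1 = 5 (r>0 drops 1)

5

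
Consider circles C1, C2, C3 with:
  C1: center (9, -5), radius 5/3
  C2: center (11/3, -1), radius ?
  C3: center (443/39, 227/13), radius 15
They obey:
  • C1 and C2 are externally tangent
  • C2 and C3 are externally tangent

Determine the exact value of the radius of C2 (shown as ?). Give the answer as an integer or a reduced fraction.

1. [ext C1·C2]  r_C2² + (10/3)r_C2 − 125/3 = 0  ⇒  r_C2 = 5 (r>0 drops 1)
2. [ext C2·C3]  r_C2² + 30r_C2 − 175 = 0  ⇒  r_C2 = 5 (r>0 drops 1)

5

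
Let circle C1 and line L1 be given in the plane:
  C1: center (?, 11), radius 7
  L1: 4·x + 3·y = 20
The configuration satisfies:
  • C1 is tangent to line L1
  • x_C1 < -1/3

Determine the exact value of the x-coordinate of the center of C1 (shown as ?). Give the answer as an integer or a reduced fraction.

-12

1. [C1‖L1]  x_C1² + (13/2)x_C1 − 66 = 0  ⇒  x_C1 = -12 or 11/2
2. given x_C1 < -1/3: keep -12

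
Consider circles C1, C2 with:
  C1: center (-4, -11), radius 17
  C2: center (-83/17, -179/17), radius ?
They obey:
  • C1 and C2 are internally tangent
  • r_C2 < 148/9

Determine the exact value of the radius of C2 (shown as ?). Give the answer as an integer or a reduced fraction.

1. [int C1,C2]  r_C2² − 34r_C2 + 288 = 0  ⇒  r_C2 = 16 or 18
2. given r_C2 < 148/9: keep 16

16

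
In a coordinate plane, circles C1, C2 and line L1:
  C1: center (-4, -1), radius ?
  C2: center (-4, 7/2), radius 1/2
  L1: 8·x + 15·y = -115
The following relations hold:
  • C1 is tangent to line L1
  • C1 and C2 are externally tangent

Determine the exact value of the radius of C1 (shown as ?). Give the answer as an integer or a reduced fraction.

4

1. [C1‖L1]  r_C1² − 16 = 0  ⇒  r_C1 = 4 (r>0 drops 1)
2. [ext C1·C2]  r_C1² + 1r_C1 − 20 = 0  ⇒  r_C1 = 4 (r>0 drops 1)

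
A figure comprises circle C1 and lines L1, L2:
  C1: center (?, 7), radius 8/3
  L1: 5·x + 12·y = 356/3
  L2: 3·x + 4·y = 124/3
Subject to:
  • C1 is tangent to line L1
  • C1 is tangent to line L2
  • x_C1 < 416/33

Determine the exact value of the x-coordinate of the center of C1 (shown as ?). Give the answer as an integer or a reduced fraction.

0

1. [C1‖L1]  x_C1² − (208/15)x_C1 = 0  ⇒  x_C1 = 0 or 208/15
2. [C1‖L2]  x_C1² − (80/9)x_C1 = 0  ⇒  x_C1 = 0 or 80/9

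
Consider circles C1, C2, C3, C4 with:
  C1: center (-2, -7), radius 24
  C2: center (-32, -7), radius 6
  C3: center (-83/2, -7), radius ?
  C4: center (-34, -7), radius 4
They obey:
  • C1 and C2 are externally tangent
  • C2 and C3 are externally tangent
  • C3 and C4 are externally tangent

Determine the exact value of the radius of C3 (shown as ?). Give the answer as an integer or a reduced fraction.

7/2

1. [ext C2·C3]  r_C3² + 12r_C3 − 217/4 = 0  ⇒  r_C3 = 7/2 (r>0 drops 1)
2. [ext C3·C4]  r_C3² + 8r_C3 − 161/4 = 0  ⇒  r_C3 = 7/2 (r>0 drops 1)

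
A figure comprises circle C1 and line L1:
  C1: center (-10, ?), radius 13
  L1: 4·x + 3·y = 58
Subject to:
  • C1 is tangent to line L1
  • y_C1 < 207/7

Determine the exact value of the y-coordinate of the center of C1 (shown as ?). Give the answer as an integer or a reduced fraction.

11

1. [C1‖L1]  y_C1² − (196/3)y_C1 + 1793/3 = 0  ⇒  y_C1 = 11 or 163/3
2. given y_C1 < 207/7: keep 11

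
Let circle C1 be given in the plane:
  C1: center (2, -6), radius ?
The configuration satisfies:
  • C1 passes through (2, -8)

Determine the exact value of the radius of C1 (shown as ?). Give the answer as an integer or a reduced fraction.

1. [C1∋P]  r_C1² − 4 = 0  ⇒  r_C1 = 2 (r>0 drops 1)

2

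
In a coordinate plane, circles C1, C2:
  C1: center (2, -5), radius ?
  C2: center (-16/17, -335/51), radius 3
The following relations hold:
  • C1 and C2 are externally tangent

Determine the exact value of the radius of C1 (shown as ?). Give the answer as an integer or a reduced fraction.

1/3

1. [ext C1·C2]  r_C1² + 6r_C1 − 19/9 = 0  ⇒  r_C1 = 1/3 (r>0 drops 1)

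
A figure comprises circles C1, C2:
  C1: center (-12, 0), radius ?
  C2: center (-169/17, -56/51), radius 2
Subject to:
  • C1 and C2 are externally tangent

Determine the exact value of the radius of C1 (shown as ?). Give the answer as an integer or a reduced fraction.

1/3

1. [ext C1·C2]  r_C1² + 4r_C1 − 13/9 = 0  ⇒  r_C1 = 1/3 (r>0 drops 1)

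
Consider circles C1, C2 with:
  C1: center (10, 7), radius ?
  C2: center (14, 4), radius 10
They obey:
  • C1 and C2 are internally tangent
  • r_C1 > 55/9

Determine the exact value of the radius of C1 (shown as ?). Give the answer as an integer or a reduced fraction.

1. [int C1,C2]  r_C1² − 20r_C1 + 75 = 0  ⇒  r_C1 = 5 or 15
2. given r_C1 > 55/9: keep 15

15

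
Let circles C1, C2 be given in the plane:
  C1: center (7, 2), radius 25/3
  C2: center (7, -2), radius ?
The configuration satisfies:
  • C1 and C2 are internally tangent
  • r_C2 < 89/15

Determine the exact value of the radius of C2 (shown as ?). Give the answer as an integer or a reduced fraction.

1. [int C1,C2]  r_C2² − (50/3)r_C2 + 481/9 = 0  ⇒  r_C2 = 13/3 or 37/3
2. given r_C2 < 89/15: keep 13/3

13/3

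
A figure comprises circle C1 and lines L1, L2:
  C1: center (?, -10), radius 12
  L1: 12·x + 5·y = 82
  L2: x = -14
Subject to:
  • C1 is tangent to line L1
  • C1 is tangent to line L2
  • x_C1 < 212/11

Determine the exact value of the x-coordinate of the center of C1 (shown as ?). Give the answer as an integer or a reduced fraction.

1. [C1‖L1]  x_C1² − 22x_C1 − 48 = 0  ⇒  x_C1 = -2 or 24
2. [C1‖L2]  x_C1² + 28x_C1 + 52 = 0  ⇒  x_C1 = -26 or -2

-2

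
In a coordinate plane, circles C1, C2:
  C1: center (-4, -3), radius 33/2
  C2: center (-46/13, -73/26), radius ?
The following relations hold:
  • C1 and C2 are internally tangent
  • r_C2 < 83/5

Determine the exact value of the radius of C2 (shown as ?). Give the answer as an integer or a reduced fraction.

1. [int C1,C2]  r_C2² − 33r_C2 + 272 = 0  ⇒  r_C2 = 16 or 17
2. given r_C2 < 83/5: keep 16

16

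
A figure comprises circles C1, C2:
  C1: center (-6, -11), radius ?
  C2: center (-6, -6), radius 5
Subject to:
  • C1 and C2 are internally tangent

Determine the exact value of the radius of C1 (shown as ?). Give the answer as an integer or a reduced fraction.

1. [int C1,C2]  r_C1² − 10r_C1 = 0  ⇒  r_C1 = 10 (r>0 drops 1)

10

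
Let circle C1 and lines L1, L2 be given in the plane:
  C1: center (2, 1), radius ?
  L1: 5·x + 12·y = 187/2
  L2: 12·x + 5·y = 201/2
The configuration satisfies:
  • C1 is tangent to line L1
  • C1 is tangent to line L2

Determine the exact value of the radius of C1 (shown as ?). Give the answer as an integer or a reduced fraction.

1. [C1‖L1]  r_C1² − 121/4 = 0  ⇒  r_C1 = 11/2 (r>0 drops 1)
2. [C1‖L2]  r_C1² − 121/4 = 0  ⇒  r_C1 = 11/2 (r>0 drops 1)

11/2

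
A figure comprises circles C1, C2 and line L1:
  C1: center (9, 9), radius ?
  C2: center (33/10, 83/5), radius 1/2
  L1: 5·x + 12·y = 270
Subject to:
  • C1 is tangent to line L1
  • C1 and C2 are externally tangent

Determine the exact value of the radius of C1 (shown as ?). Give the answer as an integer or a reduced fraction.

1. [C1‖L1]  r_C1² − 81 = 0  ⇒  r_C1 = 9 (r>0 drops 1)
2. [ext C1·C2]  r_C1² + 1r_C1 − 90 = 0  ⇒  r_C1 = 9 (r>0 drops 1)

9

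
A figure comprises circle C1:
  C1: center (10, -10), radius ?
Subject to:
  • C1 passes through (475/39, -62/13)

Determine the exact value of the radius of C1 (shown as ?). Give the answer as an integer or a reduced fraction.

17/3

1. [C1∋P]  r_C1² − 289/9 = 0  ⇒  r_C1 = 17/3 (r>0 drops 1)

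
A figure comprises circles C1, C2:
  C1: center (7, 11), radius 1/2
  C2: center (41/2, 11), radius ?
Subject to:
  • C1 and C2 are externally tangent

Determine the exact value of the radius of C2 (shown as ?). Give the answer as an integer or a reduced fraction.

13

1. [ext C1·C2]  r_C2² + 1r_C2 − 182 = 0  ⇒  r_C2 = 13 (r>0 drops 1)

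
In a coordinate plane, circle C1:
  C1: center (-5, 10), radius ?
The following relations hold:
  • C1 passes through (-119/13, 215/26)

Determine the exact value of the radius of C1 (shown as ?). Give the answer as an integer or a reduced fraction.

9/2

1. [C1∋P]  r_C1² − 81/4 = 0  ⇒  r_C1 = 9/2 (r>0 drops 1)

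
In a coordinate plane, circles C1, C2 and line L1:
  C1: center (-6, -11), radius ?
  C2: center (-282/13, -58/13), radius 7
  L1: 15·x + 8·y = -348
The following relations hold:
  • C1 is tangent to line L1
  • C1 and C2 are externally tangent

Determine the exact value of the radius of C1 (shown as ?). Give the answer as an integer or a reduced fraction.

10

1. [C1‖L1]  r_C1² − 100 = 0  ⇒  r_C1 = 10 (r>0 drops 1)
2. [ext C1·C2]  r_C1² + 14r_C1 − 240 = 0  ⇒  r_C1 = 10 (r>0 drops 1)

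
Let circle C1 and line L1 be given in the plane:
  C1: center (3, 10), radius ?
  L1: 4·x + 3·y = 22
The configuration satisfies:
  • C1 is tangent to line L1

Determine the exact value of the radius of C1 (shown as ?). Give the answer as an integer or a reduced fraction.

1. [C1‖L1]  r_C1² − 16 = 0  ⇒  r_C1 = 4 (r>0 drops 1)

4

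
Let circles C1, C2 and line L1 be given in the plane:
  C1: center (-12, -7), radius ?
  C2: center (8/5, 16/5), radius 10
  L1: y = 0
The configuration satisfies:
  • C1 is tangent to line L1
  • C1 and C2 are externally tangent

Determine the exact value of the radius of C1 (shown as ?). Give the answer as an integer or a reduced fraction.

7

1. [C1‖L1]  r_C1² − 49 = 0  ⇒  r_C1 = 7 (r>0 drops 1)
2. [ext C1·C2]  r_C1² + 20r_C1 − 189 = 0  ⇒  r_C1 = 7 (r>0 drops 1)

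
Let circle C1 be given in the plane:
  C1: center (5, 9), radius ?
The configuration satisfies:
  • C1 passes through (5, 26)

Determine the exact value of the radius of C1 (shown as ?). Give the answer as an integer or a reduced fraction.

1. [C1∋P]  r_C1² − 289 = 0  ⇒  r_C1 = 17 (r>0 drops 1)

17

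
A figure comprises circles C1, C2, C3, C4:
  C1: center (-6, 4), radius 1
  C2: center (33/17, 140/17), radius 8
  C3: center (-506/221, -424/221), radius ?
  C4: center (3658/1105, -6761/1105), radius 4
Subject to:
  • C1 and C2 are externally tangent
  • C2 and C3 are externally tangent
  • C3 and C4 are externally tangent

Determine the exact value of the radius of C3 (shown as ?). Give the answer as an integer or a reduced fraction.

1. [ext C2·C3]  r_C3² + 16r_C3 − 57 = 0  ⇒  r_C3 = 3 (r>0 drops 1)
2. [ext C3·C4]  r_C3² + 8r_C3 − 33 = 0  ⇒  r_C3 = 3 (r>0 drops 1)

3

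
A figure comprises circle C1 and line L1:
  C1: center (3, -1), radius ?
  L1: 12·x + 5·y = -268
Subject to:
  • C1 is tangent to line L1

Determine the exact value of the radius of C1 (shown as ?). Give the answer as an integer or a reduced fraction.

23

1. [C1‖L1]  r_C1² − 529 = 0  ⇒  r_C1 = 23 (r>0 drops 1)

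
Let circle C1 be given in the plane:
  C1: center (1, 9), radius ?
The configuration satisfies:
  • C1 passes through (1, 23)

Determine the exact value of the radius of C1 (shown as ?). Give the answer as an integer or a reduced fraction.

1. [C1∋P]  r_C1² − 196 = 0  ⇒  r_C1 = 14 (r>0 drops 1)

14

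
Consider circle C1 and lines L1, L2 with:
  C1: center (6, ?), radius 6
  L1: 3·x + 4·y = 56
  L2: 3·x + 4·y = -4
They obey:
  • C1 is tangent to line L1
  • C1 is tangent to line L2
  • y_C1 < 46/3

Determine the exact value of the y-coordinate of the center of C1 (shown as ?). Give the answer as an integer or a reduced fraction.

1. [C1‖L1]  y_C1² − 19y_C1 + 34 = 0  ⇒  y_C1 = 2 or 17
2. [C1‖L2]  y_C1² + 11y_C1 − 26 = 0  ⇒  y_C1 = -13 or 2

2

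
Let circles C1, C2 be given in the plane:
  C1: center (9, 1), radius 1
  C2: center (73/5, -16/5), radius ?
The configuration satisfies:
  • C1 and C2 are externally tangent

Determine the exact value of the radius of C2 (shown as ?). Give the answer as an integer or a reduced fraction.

1. [ext C1·C2]  r_C2² + 2r_C2 − 48 = 0  ⇒  r_C2 = 6 (r>0 drops 1)

6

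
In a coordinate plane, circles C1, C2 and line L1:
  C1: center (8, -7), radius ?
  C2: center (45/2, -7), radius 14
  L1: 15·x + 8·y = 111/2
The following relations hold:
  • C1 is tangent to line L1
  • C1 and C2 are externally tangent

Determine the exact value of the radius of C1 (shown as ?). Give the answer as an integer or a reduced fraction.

1/2

1. [C1‖L1]  r_C1² − 1/4 = 0  ⇒  r_C1 = 1/2 (r>0 drops 1)
2. [ext C1·C2]  r_C1² + 28r_C1 − 57/4 = 0  ⇒  r_C1 = 1/2 (r>0 drops 1)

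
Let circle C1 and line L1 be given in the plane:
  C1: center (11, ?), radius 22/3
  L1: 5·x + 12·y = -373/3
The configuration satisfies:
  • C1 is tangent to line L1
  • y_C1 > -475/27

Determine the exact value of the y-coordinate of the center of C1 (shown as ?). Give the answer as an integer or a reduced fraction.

1. [C1‖L1]  y_C1² + (269/9)y_C1 + 1442/9 = 0  ⇒  y_C1 = -206/9 or -7
2. given y_C1 > -475/27: keep -7

-7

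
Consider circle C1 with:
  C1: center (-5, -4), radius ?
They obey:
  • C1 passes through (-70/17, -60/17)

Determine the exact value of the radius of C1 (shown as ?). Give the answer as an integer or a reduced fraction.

1. [C1∋P]  r_C1² − 1 = 0  ⇒  r_C1 = 1 (r>0 drops 1)

1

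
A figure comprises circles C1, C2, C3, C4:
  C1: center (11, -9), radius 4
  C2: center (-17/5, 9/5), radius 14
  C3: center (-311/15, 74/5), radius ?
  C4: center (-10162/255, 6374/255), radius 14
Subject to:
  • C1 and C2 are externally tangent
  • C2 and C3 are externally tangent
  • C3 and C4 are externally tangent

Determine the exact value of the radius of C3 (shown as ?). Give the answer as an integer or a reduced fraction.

23/3

1. [ext C2·C3]  r_C3² + 28r_C3 − 2461/9 = 0  ⇒  r_C3 = 23/3 (r>0 drops 1)
2. [ext C3·C4]  r_C3² + 28r_C3 − 2461/9 = 0  ⇒  r_C3 = 23/3 (r>0 drops 1)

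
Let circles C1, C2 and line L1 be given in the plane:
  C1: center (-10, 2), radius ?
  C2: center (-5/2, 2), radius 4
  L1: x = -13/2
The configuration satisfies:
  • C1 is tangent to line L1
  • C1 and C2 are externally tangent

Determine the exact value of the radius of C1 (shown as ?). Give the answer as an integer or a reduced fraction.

1. [C1‖L1]  r_C1² − 49/4 = 0  ⇒  r_C1 = 7/2 (r>0 drops 1)
2. [ext C1·C2]  r_C1² + 8r_C1 − 161/4 = 0  ⇒  r_C1 = 7/2 (r>0 drops 1)

7/2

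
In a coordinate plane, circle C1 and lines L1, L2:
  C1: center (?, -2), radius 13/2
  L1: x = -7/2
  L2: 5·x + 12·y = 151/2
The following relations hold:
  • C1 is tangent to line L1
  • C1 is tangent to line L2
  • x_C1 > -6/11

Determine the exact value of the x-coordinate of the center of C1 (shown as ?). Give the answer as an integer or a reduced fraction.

1. [C1‖L1]  x_C1² + 7x_C1 − 30 = 0  ⇒  x_C1 = -10 or 3
2. [C1‖L2]  x_C1² − (199/5)x_C1 + 552/5 = 0  ⇒  x_C1 = 3 or 184/5

3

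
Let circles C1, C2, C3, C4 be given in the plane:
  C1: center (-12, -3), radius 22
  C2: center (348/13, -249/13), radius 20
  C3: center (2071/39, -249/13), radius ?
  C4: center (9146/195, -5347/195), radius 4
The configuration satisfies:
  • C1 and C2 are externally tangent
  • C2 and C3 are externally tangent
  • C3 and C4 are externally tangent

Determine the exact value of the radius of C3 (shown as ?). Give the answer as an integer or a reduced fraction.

1. [ext C2·C3]  r_C3² + 40r_C3 − 2641/9 = 0  ⇒  r_C3 = 19/3 (r>0 drops 1)
2. [ext C3·C4]  r_C3² + 8r_C3 − 817/9 = 0  ⇒  r_C3 = 19/3 (r>0 drops 1)

19/3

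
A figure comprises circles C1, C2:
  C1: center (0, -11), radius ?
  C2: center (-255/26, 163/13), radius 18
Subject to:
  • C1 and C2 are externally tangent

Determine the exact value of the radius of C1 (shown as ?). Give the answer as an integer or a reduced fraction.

1. [ext C1·C2]  r_C1² + 36r_C1 − 1305/4 = 0  ⇒  r_C1 = 15/2 (r>0 drops 1)

15/2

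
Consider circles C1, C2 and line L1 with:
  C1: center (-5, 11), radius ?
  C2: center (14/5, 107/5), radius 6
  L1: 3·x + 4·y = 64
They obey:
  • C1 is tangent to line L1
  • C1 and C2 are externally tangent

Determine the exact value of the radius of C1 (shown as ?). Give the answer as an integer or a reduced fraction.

7

1. [C1‖L1]  r_C1² − 49 = 0  ⇒  r_C1 = 7 (r>0 drops 1)
2. [ext C1·C2]  r_C1² + 12r_C1 − 133 = 0  ⇒  r_C1 = 7 (r>0 drops 1)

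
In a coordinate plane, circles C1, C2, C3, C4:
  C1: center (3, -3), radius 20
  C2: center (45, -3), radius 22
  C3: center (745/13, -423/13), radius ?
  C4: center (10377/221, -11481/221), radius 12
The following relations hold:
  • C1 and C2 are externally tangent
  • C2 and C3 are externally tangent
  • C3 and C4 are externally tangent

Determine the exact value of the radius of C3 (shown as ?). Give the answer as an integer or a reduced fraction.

10

1. [ext C2·C3]  r_C3² + 44r_C3 − 540 = 0  ⇒  r_C3 = 10 (r>0 drops 1)
2. [ext C3·C4]  r_C3² + 24r_C3 − 340 = 0  ⇒  r_C3 = 10 (r>0 drops 1)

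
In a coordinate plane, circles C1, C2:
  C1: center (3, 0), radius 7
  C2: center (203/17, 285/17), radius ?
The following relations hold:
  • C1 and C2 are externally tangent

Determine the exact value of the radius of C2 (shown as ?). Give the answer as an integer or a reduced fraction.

12

1. [ext C1·C2]  r_C2² + 14r_C2 − 312 = 0  ⇒  r_C2 = 12 (r>0 drops 1)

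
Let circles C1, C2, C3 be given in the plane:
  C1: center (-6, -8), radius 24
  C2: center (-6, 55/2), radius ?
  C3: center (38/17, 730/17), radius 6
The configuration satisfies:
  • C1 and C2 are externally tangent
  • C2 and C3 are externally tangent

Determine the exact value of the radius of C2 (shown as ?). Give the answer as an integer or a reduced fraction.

1. [ext C1·C2]  r_C2² + 48r_C2 − 2737/4 = 0  ⇒  r_C2 = 23/2 (r>0 drops 1)
2. [ext C2·C3]  r_C2² + 12r_C2 − 1081/4 = 0  ⇒  r_C2 = 23/2 (r>0 drops 1)

23/2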